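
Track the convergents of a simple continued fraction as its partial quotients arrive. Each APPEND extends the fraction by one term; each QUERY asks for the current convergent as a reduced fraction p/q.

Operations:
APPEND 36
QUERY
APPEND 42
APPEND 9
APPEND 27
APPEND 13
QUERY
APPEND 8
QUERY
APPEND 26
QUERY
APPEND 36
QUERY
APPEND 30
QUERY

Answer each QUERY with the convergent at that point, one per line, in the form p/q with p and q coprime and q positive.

APPEND 36: p_0 = 36·1 + 0 = 36, q_0 = 36·0 + 1 = 1 → 36/1
APPEND 42: p_1 = 42·36 + 1 = 1513, q_1 = 42·1 + 0 = 42 → 1513/42
APPEND 9: p_2 = 9·1513 + 36 = 13653, q_2 = 9·42 + 1 = 379 → 13653/379
APPEND 27: p_3 = 27·13653 + 1513 = 370144, q_3 = 27·379 + 42 = 10275 → 370144/10275
APPEND 13: p_4 = 13·370144 + 13653 = 4825525, q_4 = 13·10275 + 379 = 133954 → 4825525/133954
APPEND 8: p_5 = 8·4825525 + 370144 = 38974344, q_5 = 8·133954 + 10275 = 1081907 → 38974344/1081907
APPEND 26: p_6 = 26·38974344 + 4825525 = 1018158469, q_6 = 26·1081907 + 133954 = 28263536 → 1018158469/28263536
APPEND 36: p_7 = 36·1018158469 + 38974344 = 36692679228, q_7 = 36·28263536 + 1081907 = 1018569203 → 36692679228/1018569203
APPEND 30: p_8 = 30·36692679228 + 1018158469 = 1101798535309, q_8 = 30·1018569203 + 28263536 = 30585339626 → 1101798535309/30585339626

36/1
4825525/133954
38974344/1081907
1018158469/28263536
36692679228/1018569203
1101798535309/30585339626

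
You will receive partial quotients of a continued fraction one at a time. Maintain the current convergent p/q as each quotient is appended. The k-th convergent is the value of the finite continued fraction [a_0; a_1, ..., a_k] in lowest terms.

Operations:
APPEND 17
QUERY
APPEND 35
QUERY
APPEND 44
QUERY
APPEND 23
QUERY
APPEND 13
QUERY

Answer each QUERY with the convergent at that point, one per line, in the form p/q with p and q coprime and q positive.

APPEND 17: p_0 = 17·1 + 0 = 17, q_0 = 17·0 + 1 = 1 → 17/1
APPEND 35: p_1 = 35·17 + 1 = 596, q_1 = 35·1 + 0 = 35 → 596/35
APPEND 44: p_2 = 44·596 + 17 = 26241, q_2 = 44·35 + 1 = 1541 → 26241/1541
APPEND 23: p_3 = 23·26241 + 596 = 604139, q_3 = 23·1541 + 35 = 35478 → 604139/35478
APPEND 13: p_4 = 13·604139 + 26241 = 7880048, q_4 = 13·35478 + 1541 = 462755 → 7880048/462755

17/1
596/35
26241/1541
604139/35478
7880048/462755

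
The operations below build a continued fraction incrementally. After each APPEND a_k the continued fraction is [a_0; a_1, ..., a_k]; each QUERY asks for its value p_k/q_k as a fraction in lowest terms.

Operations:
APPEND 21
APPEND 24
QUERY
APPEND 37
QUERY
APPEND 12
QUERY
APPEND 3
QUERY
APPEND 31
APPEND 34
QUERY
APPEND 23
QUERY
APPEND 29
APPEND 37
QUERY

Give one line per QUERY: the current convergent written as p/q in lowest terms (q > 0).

APPEND 21: p_0 = 21·1 + 0 = 21, q_0 = 21·0 + 1 = 1 → 21/1
APPEND 24: p_1 = 24·21 + 1 = 505, q_1 = 24·1 + 0 = 24 → 505/24
APPEND 37: p_2 = 37·505 + 21 = 18706, q_2 = 37·24 + 1 = 889 → 18706/889
APPEND 12: p_3 = 12·18706 + 505 = 224977, q_3 = 12·889 + 24 = 10692 → 224977/10692
APPEND 3: p_4 = 3·224977 + 18706 = 693637, q_4 = 3·10692 + 889 = 32965 → 693637/32965
APPEND 31: p_5 = 31·693637 + 224977 = 21727724, q_5 = 31·32965 + 10692 = 1032607 → 21727724/1032607
APPEND 34: p_6 = 34·21727724 + 693637 = 739436253, q_6 = 34·1032607 + 32965 = 35141603 → 739436253/35141603
APPEND 23: p_7 = 23·739436253 + 21727724 = 17028761543, q_7 = 23·35141603 + 1032607 = 809289476 → 17028761543/809289476
APPEND 29: p_8 = 29·17028761543 + 739436253 = 494573521000, q_8 = 29·809289476 + 35141603 = 23504536407 → 494573521000/23504536407
APPEND 37: p_9 = 37·494573521000 + 17028761543 = 18316249038543, q_9 = 37·23504536407 + 809289476 = 870477136535 → 18316249038543/870477136535

505/24
18706/889
224977/10692
693637/32965
739436253/35141603
17028761543/809289476
18316249038543/870477136535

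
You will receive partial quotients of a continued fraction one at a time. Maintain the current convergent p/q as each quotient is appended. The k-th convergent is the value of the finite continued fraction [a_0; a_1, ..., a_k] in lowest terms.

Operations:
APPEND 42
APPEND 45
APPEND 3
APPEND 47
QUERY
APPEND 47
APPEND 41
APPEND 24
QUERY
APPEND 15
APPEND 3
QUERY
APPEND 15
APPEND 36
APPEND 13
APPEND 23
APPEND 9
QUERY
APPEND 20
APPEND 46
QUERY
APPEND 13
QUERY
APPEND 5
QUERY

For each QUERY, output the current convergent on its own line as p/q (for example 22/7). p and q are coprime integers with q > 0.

270496/6437
12534733499/298289363
578162992763/13758559034
868846582895677927/20675963615608934
804627195082951410481/19147733255989689900
10477626543654456504352/249336337921178448721
53192759913355233932241/1265829422861881933505

APPEND 42: p_0 = 42·1 + 0 = 42, q_0 = 42·0 + 1 = 1 → 42/1
APPEND 45: p_1 = 45·42 + 1 = 1891, q_1 = 45·1 + 0 = 45 → 1891/45
APPEND 3: p_2 = 3·1891 + 42 = 5715, q_2 = 3·45 + 1 = 136 → 5715/136
APPEND 47: p_3 = 47·5715 + 1891 = 270496, q_3 = 47·136 + 45 = 6437 → 270496/6437
APPEND 47: p_4 = 47·270496 + 5715 = 12719027, q_4 = 47·6437 + 136 = 302675 → 12719027/302675
APPEND 41: p_5 = 41·12719027 + 270496 = 521750603, q_5 = 41·302675 + 6437 = 12416112 → 521750603/12416112
APPEND 24: p_6 = 24·521750603 + 12719027 = 12534733499, q_6 = 24·12416112 + 302675 = 298289363 → 12534733499/298289363
APPEND 15: p_7 = 15·12534733499 + 521750603 = 188542753088, q_7 = 15·298289363 + 12416112 = 4486756557 → 188542753088/4486756557
APPEND 3: p_8 = 3·188542753088 + 12534733499 = 578162992763, q_8 = 3·4486756557 + 298289363 = 13758559034 → 578162992763/13758559034
APPEND 15: p_9 = 15·578162992763 + 188542753088 = 8860987644533, q_9 = 15·13758559034 + 4486756557 = 210865142067 → 8860987644533/210865142067
APPEND 36: p_10 = 36·8860987644533 + 578162992763 = 319573718195951, q_10 = 36·210865142067 + 13758559034 = 7604903673446 → 319573718195951/7604903673446
APPEND 13: p_11 = 13·319573718195951 + 8860987644533 = 4163319324191896, q_11 = 13·7604903673446 + 210865142067 = 99074612896865 → 4163319324191896/99074612896865
APPEND 23: p_12 = 23·4163319324191896 + 319573718195951 = 96075918174609559, q_12 = 23·99074612896865 + 7604903673446 = 2286321000301341 → 96075918174609559/2286321000301341
APPEND 9: p_13 = 9·96075918174609559 + 4163319324191896 = 868846582895677927, q_13 = 9·2286321000301341 + 99074612896865 = 20675963615608934 → 868846582895677927/20675963615608934
APPEND 20: p_14 = 20·868846582895677927 + 96075918174609559 = 17473007576088168099, q_14 = 20·20675963615608934 + 2286321000301341 = 415805593312480021 → 17473007576088168099/415805593312480021
APPEND 46: p_15 = 46·17473007576088168099 + 868846582895677927 = 804627195082951410481, q_15 = 46·415805593312480021 + 20675963615608934 = 19147733255989689900 → 804627195082951410481/19147733255989689900
APPEND 13: p_16 = 13·804627195082951410481 + 17473007576088168099 = 10477626543654456504352, q_16 = 13·19147733255989689900 + 415805593312480021 = 249336337921178448721 → 10477626543654456504352/249336337921178448721
APPEND 5: p_17 = 5·10477626543654456504352 + 804627195082951410481 = 53192759913355233932241, q_17 = 5·249336337921178448721 + 19147733255989689900 = 1265829422861881933505 → 53192759913355233932241/1265829422861881933505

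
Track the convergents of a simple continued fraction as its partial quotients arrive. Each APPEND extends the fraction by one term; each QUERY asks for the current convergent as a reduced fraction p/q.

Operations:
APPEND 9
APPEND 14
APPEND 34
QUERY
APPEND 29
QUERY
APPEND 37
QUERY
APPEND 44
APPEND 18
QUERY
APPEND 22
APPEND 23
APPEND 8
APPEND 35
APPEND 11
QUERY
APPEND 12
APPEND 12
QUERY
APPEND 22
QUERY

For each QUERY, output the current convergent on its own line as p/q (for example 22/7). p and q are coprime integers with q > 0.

4327/477
125610/13847
4651897/512816
3691215301/406912334
5845634675716899/644411299704703
853977621444448527/94140817803715807
18858185337341928563/2078889358890415346

APPEND 9: p_0 = 9·1 + 0 = 9, q_0 = 9·0 + 1 = 1 → 9/1
APPEND 14: p_1 = 14·9 + 1 = 127, q_1 = 14·1 + 0 = 14 → 127/14
APPEND 34: p_2 = 34·127 + 9 = 4327, q_2 = 34·14 + 1 = 477 → 4327/477
APPEND 29: p_3 = 29·4327 + 127 = 125610, q_3 = 29·477 + 14 = 13847 → 125610/13847
APPEND 37: p_4 = 37·125610 + 4327 = 4651897, q_4 = 37·13847 + 477 = 512816 → 4651897/512816
APPEND 44: p_5 = 44·4651897 + 125610 = 204809078, q_5 = 44·512816 + 13847 = 22577751 → 204809078/22577751
APPEND 18: p_6 = 18·204809078 + 4651897 = 3691215301, q_6 = 18·22577751 + 512816 = 406912334 → 3691215301/406912334
APPEND 22: p_7 = 22·3691215301 + 204809078 = 81411545700, q_7 = 22·406912334 + 22577751 = 8974649099 → 81411545700/8974649099
APPEND 23: p_8 = 23·81411545700 + 3691215301 = 1876156766401, q_8 = 23·8974649099 + 406912334 = 206823841611 → 1876156766401/206823841611
APPEND 8: p_9 = 8·1876156766401 + 81411545700 = 15090665676908, q_9 = 8·206823841611 + 8974649099 = 1663565381987 → 15090665676908/1663565381987
APPEND 35: p_10 = 35·15090665676908 + 1876156766401 = 530049455458181, q_10 = 35·1663565381987 + 206823841611 = 58431612211156 → 530049455458181/58431612211156
APPEND 11: p_11 = 11·530049455458181 + 15090665676908 = 5845634675716899, q_11 = 11·58431612211156 + 1663565381987 = 644411299704703 → 5845634675716899/644411299704703
APPEND 12: p_12 = 12·5845634675716899 + 530049455458181 = 70677665564060969, q_12 = 12·644411299704703 + 58431612211156 = 7791367208667592 → 70677665564060969/7791367208667592
APPEND 12: p_13 = 12·70677665564060969 + 5845634675716899 = 853977621444448527, q_13 = 12·7791367208667592 + 644411299704703 = 94140817803715807 → 853977621444448527/94140817803715807
APPEND 22: p_14 = 22·853977621444448527 + 70677665564060969 = 18858185337341928563, q_14 = 22·94140817803715807 + 7791367208667592 = 2078889358890415346 → 18858185337341928563/2078889358890415346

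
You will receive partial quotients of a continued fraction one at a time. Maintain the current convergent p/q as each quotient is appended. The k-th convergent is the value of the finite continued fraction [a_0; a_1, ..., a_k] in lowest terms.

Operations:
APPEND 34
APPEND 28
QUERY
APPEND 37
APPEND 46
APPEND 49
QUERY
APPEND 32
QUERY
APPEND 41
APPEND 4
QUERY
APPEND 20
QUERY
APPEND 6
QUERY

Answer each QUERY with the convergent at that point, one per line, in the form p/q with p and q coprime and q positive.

APPEND 34: p_0 = 34·1 + 0 = 34, q_0 = 34·0 + 1 = 1 → 34/1
APPEND 28: p_1 = 28·34 + 1 = 953, q_1 = 28·1 + 0 = 28 → 953/28
APPEND 37: p_2 = 37·953 + 34 = 35295, q_2 = 37·28 + 1 = 1037 → 35295/1037
APPEND 46: p_3 = 46·35295 + 953 = 1624523, q_3 = 46·1037 + 28 = 47730 → 1624523/47730
APPEND 49: p_4 = 49·1624523 + 35295 = 79636922, q_4 = 49·47730 + 1037 = 2339807 → 79636922/2339807
APPEND 32: p_5 = 32·79636922 + 1624523 = 2550006027, q_5 = 32·2339807 + 47730 = 74921554 → 2550006027/74921554
APPEND 41: p_6 = 41·2550006027 + 79636922 = 104629884029, q_6 = 41·74921554 + 2339807 = 3074123521 → 104629884029/3074123521
APPEND 4: p_7 = 4·104629884029 + 2550006027 = 421069542143, q_7 = 4·3074123521 + 74921554 = 12371415638 → 421069542143/12371415638
APPEND 20: p_8 = 20·421069542143 + 104629884029 = 8526020726889, q_8 = 20·12371415638 + 3074123521 = 250502436281 → 8526020726889/250502436281
APPEND 6: p_9 = 6·8526020726889 + 421069542143 = 51577193903477, q_9 = 6·250502436281 + 12371415638 = 1515386033324 → 51577193903477/1515386033324

953/28
79636922/2339807
2550006027/74921554
421069542143/12371415638
8526020726889/250502436281
51577193903477/1515386033324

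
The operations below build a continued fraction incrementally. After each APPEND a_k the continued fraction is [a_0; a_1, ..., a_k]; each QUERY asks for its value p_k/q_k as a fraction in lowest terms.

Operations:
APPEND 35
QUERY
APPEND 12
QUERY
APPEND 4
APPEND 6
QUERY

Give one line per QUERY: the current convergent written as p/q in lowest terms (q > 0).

35/1
421/12
10735/306

APPEND 35: p_0 = 35·1 + 0 = 35, q_0 = 35·0 + 1 = 1 → 35/1
APPEND 12: p_1 = 12·35 + 1 = 421, q_1 = 12·1 + 0 = 12 → 421/12
APPEND 4: p_2 = 4·421 + 35 = 1719, q_2 = 4·12 + 1 = 49 → 1719/49
APPEND 6: p_3 = 6·1719 + 421 = 10735, q_3 = 6·49 + 12 = 306 → 10735/306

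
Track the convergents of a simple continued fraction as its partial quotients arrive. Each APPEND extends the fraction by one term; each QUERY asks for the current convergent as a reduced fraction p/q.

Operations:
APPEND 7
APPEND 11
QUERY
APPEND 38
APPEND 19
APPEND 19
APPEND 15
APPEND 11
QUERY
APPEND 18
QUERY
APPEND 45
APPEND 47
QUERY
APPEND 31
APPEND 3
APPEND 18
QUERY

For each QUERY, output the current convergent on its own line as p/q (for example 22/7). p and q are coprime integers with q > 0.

APPEND 7: p_0 = 7·1 + 0 = 7, q_0 = 7·0 + 1 = 1 → 7/1
APPEND 11: p_1 = 11·7 + 1 = 78, q_1 = 11·1 + 0 = 11 → 78/11
APPEND 38: p_2 = 38·78 + 7 = 2971, q_2 = 38·11 + 1 = 419 → 2971/419
APPEND 19: p_3 = 19·2971 + 78 = 56527, q_3 = 19·419 + 11 = 7972 → 56527/7972
APPEND 19: p_4 = 19·56527 + 2971 = 1076984, q_4 = 19·7972 + 419 = 151887 → 1076984/151887
APPEND 15: p_5 = 15·1076984 + 56527 = 16211287, q_5 = 15·151887 + 7972 = 2286277 → 16211287/2286277
APPEND 11: p_6 = 11·16211287 + 1076984 = 179401141, q_6 = 11·2286277 + 151887 = 25300934 → 179401141/25300934
APPEND 18: p_7 = 18·179401141 + 16211287 = 3245431825, q_7 = 18·25300934 + 2286277 = 457703089 → 3245431825/457703089
APPEND 45: p_8 = 45·3245431825 + 179401141 = 146223833266, q_8 = 45·457703089 + 25300934 = 20621939939 → 146223833266/20621939939
APPEND 47: p_9 = 47·146223833266 + 3245431825 = 6875765595327, q_9 = 47·20621939939 + 457703089 = 969688880222 → 6875765595327/969688880222
APPEND 31: p_10 = 31·6875765595327 + 146223833266 = 213294957288403, q_10 = 31·969688880222 + 20621939939 = 30080977226821 → 213294957288403/30080977226821
APPEND 3: p_11 = 3·213294957288403 + 6875765595327 = 646760637460536, q_11 = 3·30080977226821 + 969688880222 = 91212620560685 → 646760637460536/91212620560685
APPEND 18: p_12 = 18·646760637460536 + 213294957288403 = 11854986431578051, q_12 = 18·91212620560685 + 30080977226821 = 1671908147319151 → 11854986431578051/1671908147319151

78/11
179401141/25300934
3245431825/457703089
6875765595327/969688880222
11854986431578051/1671908147319151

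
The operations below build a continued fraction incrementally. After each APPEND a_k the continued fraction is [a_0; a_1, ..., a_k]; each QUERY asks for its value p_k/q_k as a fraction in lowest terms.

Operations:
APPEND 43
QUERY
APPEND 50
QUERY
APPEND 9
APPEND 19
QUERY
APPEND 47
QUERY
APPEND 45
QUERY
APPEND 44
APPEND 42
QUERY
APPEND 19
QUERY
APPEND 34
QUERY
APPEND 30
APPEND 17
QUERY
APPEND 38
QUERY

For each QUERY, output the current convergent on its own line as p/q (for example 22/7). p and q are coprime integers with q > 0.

APPEND 43: p_0 = 43·1 + 0 = 43, q_0 = 43·0 + 1 = 1 → 43/1
APPEND 50: p_1 = 50·43 + 1 = 2151, q_1 = 50·1 + 0 = 50 → 2151/50
APPEND 9: p_2 = 9·2151 + 43 = 19402, q_2 = 9·50 + 1 = 451 → 19402/451
APPEND 19: p_3 = 19·19402 + 2151 = 370789, q_3 = 19·451 + 50 = 8619 → 370789/8619
APPEND 47: p_4 = 47·370789 + 19402 = 17446485, q_4 = 47·8619 + 451 = 405544 → 17446485/405544
APPEND 45: p_5 = 45·17446485 + 370789 = 785462614, q_5 = 45·405544 + 8619 = 18258099 → 785462614/18258099
APPEND 44: p_6 = 44·785462614 + 17446485 = 34577801501, q_6 = 44·18258099 + 405544 = 803761900 → 34577801501/803761900
APPEND 42: p_7 = 42·34577801501 + 785462614 = 1453053125656, q_7 = 42·803761900 + 18258099 = 33776257899 → 1453053125656/33776257899
APPEND 19: p_8 = 19·1453053125656 + 34577801501 = 27642587188965, q_8 = 19·33776257899 + 803761900 = 642552661981 → 27642587188965/642552661981
APPEND 34: p_9 = 34·27642587188965 + 1453053125656 = 941301017550466, q_9 = 34·642552661981 + 33776257899 = 21880566765253 → 941301017550466/21880566765253
APPEND 30: p_10 = 30·941301017550466 + 27642587188965 = 28266673113702945, q_10 = 30·21880566765253 + 642552661981 = 657059555619571 → 28266673113702945/657059555619571
APPEND 17: p_11 = 17·28266673113702945 + 941301017550466 = 481474743950500531, q_11 = 17·657059555619571 + 21880566765253 = 11191893012297960 → 481474743950500531/11191893012297960
APPEND 38: p_12 = 38·481474743950500531 + 28266673113702945 = 18324306943232723123, q_12 = 38·11191893012297960 + 657059555619571 = 425948994022942051 → 18324306943232723123/425948994022942051

43/1
2151/50
370789/8619
17446485/405544
785462614/18258099
1453053125656/33776257899
27642587188965/642552661981
941301017550466/21880566765253
481474743950500531/11191893012297960
18324306943232723123/425948994022942051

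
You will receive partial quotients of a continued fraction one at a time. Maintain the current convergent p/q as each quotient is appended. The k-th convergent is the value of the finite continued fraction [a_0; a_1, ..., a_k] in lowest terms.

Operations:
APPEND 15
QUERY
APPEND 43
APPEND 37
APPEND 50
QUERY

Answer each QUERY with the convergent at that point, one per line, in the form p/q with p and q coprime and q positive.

15/1
1196496/79643

APPEND 15: p_0 = 15·1 + 0 = 15, q_0 = 15·0 + 1 = 1 → 15/1
APPEND 43: p_1 = 43·15 + 1 = 646, q_1 = 43·1 + 0 = 43 → 646/43
APPEND 37: p_2 = 37·646 + 15 = 23917, q_2 = 37·43 + 1 = 1592 → 23917/1592
APPEND 50: p_3 = 50·23917 + 646 = 1196496, q_3 = 50·1592 + 43 = 79643 → 1196496/79643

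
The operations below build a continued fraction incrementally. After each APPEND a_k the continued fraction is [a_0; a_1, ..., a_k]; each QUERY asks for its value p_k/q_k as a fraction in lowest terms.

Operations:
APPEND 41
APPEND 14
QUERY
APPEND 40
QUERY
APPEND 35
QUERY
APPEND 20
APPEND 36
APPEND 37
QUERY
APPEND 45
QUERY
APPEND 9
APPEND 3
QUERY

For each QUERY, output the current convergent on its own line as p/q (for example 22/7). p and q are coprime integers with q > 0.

575/14
23041/561
807010/19649
21575459623/525317166
971478366721/23653459595
27266120647057/663872820158

APPEND 41: p_0 = 41·1 + 0 = 41, q_0 = 41·0 + 1 = 1 → 41/1
APPEND 14: p_1 = 14·41 + 1 = 575, q_1 = 14·1 + 0 = 14 → 575/14
APPEND 40: p_2 = 40·575 + 41 = 23041, q_2 = 40·14 + 1 = 561 → 23041/561
APPEND 35: p_3 = 35·23041 + 575 = 807010, q_3 = 35·561 + 14 = 19649 → 807010/19649
APPEND 20: p_4 = 20·807010 + 23041 = 16163241, q_4 = 20·19649 + 561 = 393541 → 16163241/393541
APPEND 36: p_5 = 36·16163241 + 807010 = 582683686, q_5 = 36·393541 + 19649 = 14187125 → 582683686/14187125
APPEND 37: p_6 = 37·582683686 + 16163241 = 21575459623, q_6 = 37·14187125 + 393541 = 525317166 → 21575459623/525317166
APPEND 45: p_7 = 45·21575459623 + 582683686 = 971478366721, q_7 = 45·525317166 + 14187125 = 23653459595 → 971478366721/23653459595
APPEND 9: p_8 = 9·971478366721 + 21575459623 = 8764880760112, q_8 = 9·23653459595 + 525317166 = 213406453521 → 8764880760112/213406453521
APPEND 3: p_9 = 3·8764880760112 + 971478366721 = 27266120647057, q_9 = 3·213406453521 + 23653459595 = 663872820158 → 27266120647057/663872820158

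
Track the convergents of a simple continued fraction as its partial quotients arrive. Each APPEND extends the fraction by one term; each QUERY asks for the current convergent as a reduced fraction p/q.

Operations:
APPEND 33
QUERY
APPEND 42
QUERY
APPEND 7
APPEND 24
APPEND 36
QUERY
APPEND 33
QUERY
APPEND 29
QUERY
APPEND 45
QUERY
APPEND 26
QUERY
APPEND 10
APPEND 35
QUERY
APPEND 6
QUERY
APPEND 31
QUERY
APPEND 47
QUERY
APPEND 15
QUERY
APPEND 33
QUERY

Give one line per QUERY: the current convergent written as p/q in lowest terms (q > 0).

33/1
1387/42
8476762/256687
279968341/8477793
8127558651/246112684
366020107636/11083548573
9524650357187/288418375582
3355962979139897/101622774029337
20231390398518888/612631911480415
630529065333225425/19093212029922202
29655097461060113863/897993597317823909
445456990981234933370/13488997171797280837
14729735799841812915073/446034900266628091530

APPEND 33: p_0 = 33·1 + 0 = 33, q_0 = 33·0 + 1 = 1 → 33/1
APPEND 42: p_1 = 42·33 + 1 = 1387, q_1 = 42·1 + 0 = 42 → 1387/42
APPEND 7: p_2 = 7·1387 + 33 = 9742, q_2 = 7·42 + 1 = 295 → 9742/295
APPEND 24: p_3 = 24·9742 + 1387 = 235195, q_3 = 24·295 + 42 = 7122 → 235195/7122
APPEND 36: p_4 = 36·235195 + 9742 = 8476762, q_4 = 36·7122 + 295 = 256687 → 8476762/256687
APPEND 33: p_5 = 33·8476762 + 235195 = 279968341, q_5 = 33·256687 + 7122 = 8477793 → 279968341/8477793
APPEND 29: p_6 = 29·279968341 + 8476762 = 8127558651, q_6 = 29·8477793 + 256687 = 246112684 → 8127558651/246112684
APPEND 45: p_7 = 45·8127558651 + 279968341 = 366020107636, q_7 = 45·246112684 + 8477793 = 11083548573 → 366020107636/11083548573
APPEND 26: p_8 = 26·366020107636 + 8127558651 = 9524650357187, q_8 = 26·11083548573 + 246112684 = 288418375582 → 9524650357187/288418375582
APPEND 10: p_9 = 10·9524650357187 + 366020107636 = 95612523679506, q_9 = 10·288418375582 + 11083548573 = 2895267304393 → 95612523679506/2895267304393
APPEND 35: p_10 = 35·95612523679506 + 9524650357187 = 3355962979139897, q_10 = 35·2895267304393 + 288418375582 = 101622774029337 → 3355962979139897/101622774029337
APPEND 6: p_11 = 6·3355962979139897 + 95612523679506 = 20231390398518888, q_11 = 6·101622774029337 + 2895267304393 = 612631911480415 → 20231390398518888/612631911480415
APPEND 31: p_12 = 31·20231390398518888 + 3355962979139897 = 630529065333225425, q_12 = 31·612631911480415 + 101622774029337 = 19093212029922202 → 630529065333225425/19093212029922202
APPEND 47: p_13 = 47·630529065333225425 + 20231390398518888 = 29655097461060113863, q_13 = 47·19093212029922202 + 612631911480415 = 897993597317823909 → 29655097461060113863/897993597317823909
APPEND 15: p_14 = 15·29655097461060113863 + 630529065333225425 = 445456990981234933370, q_14 = 15·897993597317823909 + 19093212029922202 = 13488997171797280837 → 445456990981234933370/13488997171797280837
APPEND 33: p_15 = 33·445456990981234933370 + 29655097461060113863 = 14729735799841812915073, q_15 = 33·13488997171797280837 + 897993597317823909 = 446034900266628091530 → 14729735799841812915073/446034900266628091530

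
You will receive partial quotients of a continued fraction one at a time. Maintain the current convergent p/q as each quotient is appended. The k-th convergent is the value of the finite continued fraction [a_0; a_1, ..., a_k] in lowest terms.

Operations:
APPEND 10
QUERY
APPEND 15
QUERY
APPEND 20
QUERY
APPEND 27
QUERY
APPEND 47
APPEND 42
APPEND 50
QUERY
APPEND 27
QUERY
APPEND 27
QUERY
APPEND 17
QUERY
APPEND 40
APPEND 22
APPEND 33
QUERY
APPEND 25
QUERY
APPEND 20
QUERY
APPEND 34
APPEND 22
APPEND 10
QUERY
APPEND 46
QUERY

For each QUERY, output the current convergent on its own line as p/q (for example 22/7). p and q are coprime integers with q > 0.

10/1
151/15
3030/301
81961/8142
8103866947/805037575
218966407804/21752107617
5920196877655/588111943234
100862313327939/10019655142595
2940708511046343292/292129777549099353
73606702718531804969/7312084693370861168
1475074762881682442672/146533823644966322713
11114729597222574227562277/1104136459821961572410740
512384011817096602317135388/50900191851583566265551773

APPEND 10: p_0 = 10·1 + 0 = 10, q_0 = 10·0 + 1 = 1 → 10/1
APPEND 15: p_1 = 15·10 + 1 = 151, q_1 = 15·1 + 0 = 15 → 151/15
APPEND 20: p_2 = 20·151 + 10 = 3030, q_2 = 20·15 + 1 = 301 → 3030/301
APPEND 27: p_3 = 27·3030 + 151 = 81961, q_3 = 27·301 + 15 = 8142 → 81961/8142
APPEND 47: p_4 = 47·81961 + 3030 = 3855197, q_4 = 47·8142 + 301 = 382975 → 3855197/382975
APPEND 42: p_5 = 42·3855197 + 81961 = 162000235, q_5 = 42·382975 + 8142 = 16093092 → 162000235/16093092
APPEND 50: p_6 = 50·162000235 + 3855197 = 8103866947, q_6 = 50·16093092 + 382975 = 805037575 → 8103866947/805037575
APPEND 27: p_7 = 27·8103866947 + 162000235 = 218966407804, q_7 = 27·805037575 + 16093092 = 21752107617 → 218966407804/21752107617
APPEND 27: p_8 = 27·218966407804 + 8103866947 = 5920196877655, q_8 = 27·21752107617 + 805037575 = 588111943234 → 5920196877655/588111943234
APPEND 17: p_9 = 17·5920196877655 + 218966407804 = 100862313327939, q_9 = 17·588111943234 + 21752107617 = 10019655142595 → 100862313327939/10019655142595
APPEND 40: p_10 = 40·100862313327939 + 5920196877655 = 4040412729995215, q_10 = 40·10019655142595 + 588111943234 = 401374317647034 → 4040412729995215/401374317647034
APPEND 22: p_11 = 22·4040412729995215 + 100862313327939 = 88989942373222669, q_11 = 22·401374317647034 + 10019655142595 = 8840254643377343 → 88989942373222669/8840254643377343
APPEND 33: p_12 = 33·88989942373222669 + 4040412729995215 = 2940708511046343292, q_12 = 33·8840254643377343 + 401374317647034 = 292129777549099353 → 2940708511046343292/292129777549099353
APPEND 25: p_13 = 25·2940708511046343292 + 88989942373222669 = 73606702718531804969, q_13 = 25·292129777549099353 + 8840254643377343 = 7312084693370861168 → 73606702718531804969/7312084693370861168
APPEND 20: p_14 = 20·73606702718531804969 + 2940708511046343292 = 1475074762881682442672, q_14 = 20·7312084693370861168 + 292129777549099353 = 146533823644966322713 → 1475074762881682442672/146533823644966322713
APPEND 34: p_15 = 34·1475074762881682442672 + 73606702718531804969 = 50226148640695734855817, q_15 = 34·146533823644966322713 + 7312084693370861168 = 4989462088622225833410 → 50226148640695734855817/4989462088622225833410
APPEND 22: p_16 = 22·50226148640695734855817 + 1475074762881682442672 = 1106450344858187849270646, q_16 = 22·4989462088622225833410 + 146533823644966322713 = 109914699773333934657733 → 1106450344858187849270646/109914699773333934657733
APPEND 10: p_17 = 10·1106450344858187849270646 + 50226148640695734855817 = 11114729597222574227562277, q_17 = 10·109914699773333934657733 + 4989462088622225833410 = 1104136459821961572410740 → 11114729597222574227562277/1104136459821961572410740
APPEND 46: p_18 = 46·11114729597222574227562277 + 1106450344858187849270646 = 512384011817096602317135388, q_18 = 46·1104136459821961572410740 + 109914699773333934657733 = 50900191851583566265551773 → 512384011817096602317135388/50900191851583566265551773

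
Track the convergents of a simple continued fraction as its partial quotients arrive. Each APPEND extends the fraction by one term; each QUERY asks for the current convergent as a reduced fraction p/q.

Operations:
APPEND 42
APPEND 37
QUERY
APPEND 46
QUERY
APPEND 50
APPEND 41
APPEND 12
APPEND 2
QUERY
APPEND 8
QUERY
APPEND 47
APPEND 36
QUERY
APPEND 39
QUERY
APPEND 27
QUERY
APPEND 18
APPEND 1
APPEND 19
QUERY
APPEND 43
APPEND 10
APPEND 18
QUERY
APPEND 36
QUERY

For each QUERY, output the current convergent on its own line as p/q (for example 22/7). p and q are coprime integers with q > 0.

APPEND 42: p_0 = 42·1 + 0 = 42, q_0 = 42·0 + 1 = 1 → 42/1
APPEND 37: p_1 = 37·42 + 1 = 1555, q_1 = 37·1 + 0 = 37 → 1555/37
APPEND 46: p_2 = 46·1555 + 42 = 71572, q_2 = 46·37 + 1 = 1703 → 71572/1703
APPEND 50: p_3 = 50·71572 + 1555 = 3580155, q_3 = 50·1703 + 37 = 85187 → 3580155/85187
APPEND 41: p_4 = 41·3580155 + 71572 = 146857927, q_4 = 41·85187 + 1703 = 3494370 → 146857927/3494370
APPEND 12: p_5 = 12·146857927 + 3580155 = 1765875279, q_5 = 12·3494370 + 85187 = 42017627 → 1765875279/42017627
APPEND 2: p_6 = 2·1765875279 + 146857927 = 3678608485, q_6 = 2·42017627 + 3494370 = 87529624 → 3678608485/87529624
APPEND 8: p_7 = 8·3678608485 + 1765875279 = 31194743159, q_7 = 8·87529624 + 42017627 = 742254619 → 31194743159/742254619
APPEND 47: p_8 = 47·31194743159 + 3678608485 = 1469831536958, q_8 = 47·742254619 + 87529624 = 34973496717 → 1469831536958/34973496717
APPEND 36: p_9 = 36·1469831536958 + 31194743159 = 52945130073647, q_9 = 36·34973496717 + 742254619 = 1259788136431 → 52945130073647/1259788136431
APPEND 39: p_10 = 39·52945130073647 + 1469831536958 = 2066329904409191, q_10 = 39·1259788136431 + 34973496717 = 49166710817526 → 2066329904409191/49166710817526
APPEND 27: p_11 = 27·2066329904409191 + 52945130073647 = 55843852549121804, q_11 = 27·49166710817526 + 1259788136431 = 1328760980209633 → 55843852549121804/1328760980209633
APPEND 18: p_12 = 18·55843852549121804 + 2066329904409191 = 1007255675788601663, q_12 = 18·1328760980209633 + 49166710817526 = 23966864354590920 → 1007255675788601663/23966864354590920
APPEND 1: p_13 = 1·1007255675788601663 + 55843852549121804 = 1063099528337723467, q_13 = 1·23966864354590920 + 1328760980209633 = 25295625334800553 → 1063099528337723467/25295625334800553
APPEND 19: p_14 = 19·1063099528337723467 + 1007255675788601663 = 21206146714205347536, q_14 = 19·25295625334800553 + 23966864354590920 = 504583745715801427 → 21206146714205347536/504583745715801427
APPEND 43: p_15 = 43·21206146714205347536 + 1063099528337723467 = 912927408239167667515, q_15 = 43·504583745715801427 + 25295625334800553 = 21722396691114261914 → 912927408239167667515/21722396691114261914
APPEND 10: p_16 = 10·912927408239167667515 + 21206146714205347536 = 9150480229105882022686, q_16 = 10·21722396691114261914 + 504583745715801427 = 217728550656858420567 → 9150480229105882022686/217728550656858420567
APPEND 18: p_17 = 18·9150480229105882022686 + 912927408239167667515 = 165621571532145044075863, q_17 = 18·217728550656858420567 + 21722396691114261914 = 3940836308514565832120 → 165621571532145044075863/3940836308514565832120
APPEND 36: p_18 = 36·165621571532145044075863 + 9150480229105882022686 = 5971527055386327468753754, q_18 = 36·3940836308514565832120 + 217728550656858420567 = 142087835657181228376887 → 5971527055386327468753754/142087835657181228376887

1555/37
71572/1703
3678608485/87529624
31194743159/742254619
52945130073647/1259788136431
2066329904409191/49166710817526
55843852549121804/1328760980209633
21206146714205347536/504583745715801427
165621571532145044075863/3940836308514565832120
5971527055386327468753754/142087835657181228376887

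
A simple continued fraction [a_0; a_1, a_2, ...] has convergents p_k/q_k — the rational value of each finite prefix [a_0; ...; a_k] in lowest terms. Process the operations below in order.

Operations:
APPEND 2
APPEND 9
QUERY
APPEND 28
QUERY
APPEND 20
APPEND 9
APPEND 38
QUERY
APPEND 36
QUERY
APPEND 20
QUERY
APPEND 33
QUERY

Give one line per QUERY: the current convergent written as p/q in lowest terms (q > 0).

APPEND 2: p_0 = 2·1 + 0 = 2, q_0 = 2·0 + 1 = 1 → 2/1
APPEND 9: p_1 = 9·2 + 1 = 19, q_1 = 9·1 + 0 = 9 → 19/9
APPEND 28: p_2 = 28·19 + 2 = 534, q_2 = 28·9 + 1 = 253 → 534/253
APPEND 20: p_3 = 20·534 + 19 = 10699, q_3 = 20·253 + 9 = 5069 → 10699/5069
APPEND 9: p_4 = 9·10699 + 534 = 96825, q_4 = 9·5069 + 253 = 45874 → 96825/45874
APPEND 38: p_5 = 38·96825 + 10699 = 3690049, q_5 = 38·45874 + 5069 = 1748281 → 3690049/1748281
APPEND 36: p_6 = 36·3690049 + 96825 = 132938589, q_6 = 36·1748281 + 45874 = 62983990 → 132938589/62983990
APPEND 20: p_7 = 20·132938589 + 3690049 = 2662461829, q_7 = 20·62983990 + 1748281 = 1261428081 → 2662461829/1261428081
APPEND 33: p_8 = 33·2662461829 + 132938589 = 87994178946, q_8 = 33·1261428081 + 62983990 = 41690110663 → 87994178946/41690110663

19/9
534/253
3690049/1748281
132938589/62983990
2662461829/1261428081
87994178946/41690110663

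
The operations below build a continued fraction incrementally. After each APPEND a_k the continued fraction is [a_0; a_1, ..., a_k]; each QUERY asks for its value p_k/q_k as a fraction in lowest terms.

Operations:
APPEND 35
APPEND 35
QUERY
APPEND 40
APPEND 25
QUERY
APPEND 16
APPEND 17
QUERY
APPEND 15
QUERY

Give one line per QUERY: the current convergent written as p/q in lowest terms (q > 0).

1226/35
1228101/35060
336105848/9595197
5061286411/144490316

APPEND 35: p_0 = 35·1 + 0 = 35, q_0 = 35·0 + 1 = 1 → 35/1
APPEND 35: p_1 = 35·35 + 1 = 1226, q_1 = 35·1 + 0 = 35 → 1226/35
APPEND 40: p_2 = 40·1226 + 35 = 49075, q_2 = 40·35 + 1 = 1401 → 49075/1401
APPEND 25: p_3 = 25·49075 + 1226 = 1228101, q_3 = 25·1401 + 35 = 35060 → 1228101/35060
APPEND 16: p_4 = 16·1228101 + 49075 = 19698691, q_4 = 16·35060 + 1401 = 562361 → 19698691/562361
APPEND 17: p_5 = 17·19698691 + 1228101 = 336105848, q_5 = 17·562361 + 35060 = 9595197 → 336105848/9595197
APPEND 15: p_6 = 15·336105848 + 19698691 = 5061286411, q_6 = 15·9595197 + 562361 = 144490316 → 5061286411/144490316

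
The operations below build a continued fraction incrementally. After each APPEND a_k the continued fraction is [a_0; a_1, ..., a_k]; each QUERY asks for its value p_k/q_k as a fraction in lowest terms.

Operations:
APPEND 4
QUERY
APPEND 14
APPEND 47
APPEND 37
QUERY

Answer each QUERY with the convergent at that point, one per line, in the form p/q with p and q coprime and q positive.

4/1
99328/24397

APPEND 4: p_0 = 4·1 + 0 = 4, q_0 = 4·0 + 1 = 1 → 4/1
APPEND 14: p_1 = 14·4 + 1 = 57, q_1 = 14·1 + 0 = 14 → 57/14
APPEND 47: p_2 = 47·57 + 4 = 2683, q_2 = 47·14 + 1 = 659 → 2683/659
APPEND 37: p_3 = 37·2683 + 57 = 99328, q_3 = 37·659 + 14 = 24397 → 99328/24397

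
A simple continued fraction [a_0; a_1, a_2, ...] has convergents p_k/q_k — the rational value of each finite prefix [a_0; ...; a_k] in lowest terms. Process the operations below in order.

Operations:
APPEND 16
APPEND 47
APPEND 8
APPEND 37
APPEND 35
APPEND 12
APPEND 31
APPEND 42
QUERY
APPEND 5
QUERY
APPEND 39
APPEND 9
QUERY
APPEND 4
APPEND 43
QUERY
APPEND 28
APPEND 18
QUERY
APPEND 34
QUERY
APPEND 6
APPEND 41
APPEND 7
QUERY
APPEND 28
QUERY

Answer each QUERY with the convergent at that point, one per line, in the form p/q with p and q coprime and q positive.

123430244809/7704172474
620087790003/38704154647
219381774284337/13693199988010
38998241675552119/2434161744685131
19710345057275281027/1230264900456794601
671244584548226206524/41897219434348355849
1170285933567667749254916/73045992009925954243103
32934611676425457138671183/2055686830339129491280228

APPEND 16: p_0 = 16·1 + 0 = 16, q_0 = 16·0 + 1 = 1 → 16/1
APPEND 47: p_1 = 47·16 + 1 = 753, q_1 = 47·1 + 0 = 47 → 753/47
APPEND 8: p_2 = 8·753 + 16 = 6040, q_2 = 8·47 + 1 = 377 → 6040/377
APPEND 37: p_3 = 37·6040 + 753 = 224233, q_3 = 37·377 + 47 = 13996 → 224233/13996
APPEND 35: p_4 = 35·224233 + 6040 = 7854195, q_4 = 35·13996 + 377 = 490237 → 7854195/490237
APPEND 12: p_5 = 12·7854195 + 224233 = 94474573, q_5 = 12·490237 + 13996 = 5896840 → 94474573/5896840
APPEND 31: p_6 = 31·94474573 + 7854195 = 2936565958, q_6 = 31·5896840 + 490237 = 183292277 → 2936565958/183292277
APPEND 42: p_7 = 42·2936565958 + 94474573 = 123430244809, q_7 = 42·183292277 + 5896840 = 7704172474 → 123430244809/7704172474
APPEND 5: p_8 = 5·123430244809 + 2936565958 = 620087790003, q_8 = 5·7704172474 + 183292277 = 38704154647 → 620087790003/38704154647
APPEND 39: p_9 = 39·620087790003 + 123430244809 = 24306854054926, q_9 = 39·38704154647 + 7704172474 = 1517166203707 → 24306854054926/1517166203707
APPEND 9: p_10 = 9·24306854054926 + 620087790003 = 219381774284337, q_10 = 9·1517166203707 + 38704154647 = 13693199988010 → 219381774284337/13693199988010
APPEND 4: p_11 = 4·219381774284337 + 24306854054926 = 901833951192274, q_11 = 4·13693199988010 + 1517166203707 = 56289966155747 → 901833951192274/56289966155747
APPEND 43: p_12 = 43·901833951192274 + 219381774284337 = 38998241675552119, q_12 = 43·56289966155747 + 13693199988010 = 2434161744685131 → 38998241675552119/2434161744685131
APPEND 28: p_13 = 28·38998241675552119 + 901833951192274 = 1092852600866651606, q_13 = 28·2434161744685131 + 56289966155747 = 68212818817339415 → 1092852600866651606/68212818817339415
APPEND 18: p_14 = 18·1092852600866651606 + 38998241675552119 = 19710345057275281027, q_14 = 18·68212818817339415 + 2434161744685131 = 1230264900456794601 → 19710345057275281027/1230264900456794601
APPEND 34: p_15 = 34·19710345057275281027 + 1092852600866651606 = 671244584548226206524, q_15 = 34·1230264900456794601 + 68212818817339415 = 41897219434348355849 → 671244584548226206524/41897219434348355849
APPEND 6: p_16 = 6·671244584548226206524 + 19710345057275281027 = 4047177852346632520171, q_16 = 6·41897219434348355849 + 1230264900456794601 = 252613581506546929695 → 4047177852346632520171/252613581506546929695
APPEND 41: p_17 = 41·4047177852346632520171 + 671244584548226206524 = 166605536530760159533535, q_17 = 41·252613581506546929695 + 41897219434348355849 = 10399054061202772473344 → 166605536530760159533535/10399054061202772473344
APPEND 7: p_18 = 7·166605536530760159533535 + 4047177852346632520171 = 1170285933567667749254916, q_18 = 7·10399054061202772473344 + 252613581506546929695 = 73045992009925954243103 → 1170285933567667749254916/73045992009925954243103
APPEND 28: p_19 = 28·1170285933567667749254916 + 166605536530760159533535 = 32934611676425457138671183, q_19 = 28·73045992009925954243103 + 10399054061202772473344 = 2055686830339129491280228 → 32934611676425457138671183/2055686830339129491280228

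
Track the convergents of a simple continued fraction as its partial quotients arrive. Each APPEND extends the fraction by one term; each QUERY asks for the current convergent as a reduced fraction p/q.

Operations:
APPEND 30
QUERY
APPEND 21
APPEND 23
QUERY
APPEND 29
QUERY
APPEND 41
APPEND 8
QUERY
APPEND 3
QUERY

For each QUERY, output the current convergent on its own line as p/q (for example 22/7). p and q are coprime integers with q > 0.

APPEND 30: p_0 = 30·1 + 0 = 30, q_0 = 30·0 + 1 = 1 → 30/1
APPEND 21: p_1 = 21·30 + 1 = 631, q_1 = 21·1 + 0 = 21 → 631/21
APPEND 23: p_2 = 23·631 + 30 = 14543, q_2 = 23·21 + 1 = 484 → 14543/484
APPEND 29: p_3 = 29·14543 + 631 = 422378, q_3 = 29·484 + 21 = 14057 → 422378/14057
APPEND 41: p_4 = 41·422378 + 14543 = 17332041, q_4 = 41·14057 + 484 = 576821 → 17332041/576821
APPEND 8: p_5 = 8·17332041 + 422378 = 139078706, q_5 = 8·576821 + 14057 = 4628625 → 139078706/4628625
APPEND 3: p_6 = 3·139078706 + 17332041 = 434568159, q_6 = 3·4628625 + 576821 = 14462696 → 434568159/14462696

30/1
14543/484
422378/14057
139078706/4628625
434568159/14462696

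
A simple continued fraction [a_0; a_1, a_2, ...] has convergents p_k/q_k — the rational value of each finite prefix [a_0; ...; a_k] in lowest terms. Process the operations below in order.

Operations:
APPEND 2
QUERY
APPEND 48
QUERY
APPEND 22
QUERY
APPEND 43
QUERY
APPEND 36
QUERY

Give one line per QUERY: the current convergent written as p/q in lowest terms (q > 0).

2/1
97/48
2136/1057
91945/45499
3312156/1639021

APPEND 2: p_0 = 2·1 + 0 = 2, q_0 = 2·0 + 1 = 1 → 2/1
APPEND 48: p_1 = 48·2 + 1 = 97, q_1 = 48·1 + 0 = 48 → 97/48
APPEND 22: p_2 = 22·97 + 2 = 2136, q_2 = 22·48 + 1 = 1057 → 2136/1057
APPEND 43: p_3 = 43·2136 + 97 = 91945, q_3 = 43·1057 + 48 = 45499 → 91945/45499
APPEND 36: p_4 = 36·91945 + 2136 = 3312156, q_4 = 36·45499 + 1057 = 1639021 → 3312156/1639021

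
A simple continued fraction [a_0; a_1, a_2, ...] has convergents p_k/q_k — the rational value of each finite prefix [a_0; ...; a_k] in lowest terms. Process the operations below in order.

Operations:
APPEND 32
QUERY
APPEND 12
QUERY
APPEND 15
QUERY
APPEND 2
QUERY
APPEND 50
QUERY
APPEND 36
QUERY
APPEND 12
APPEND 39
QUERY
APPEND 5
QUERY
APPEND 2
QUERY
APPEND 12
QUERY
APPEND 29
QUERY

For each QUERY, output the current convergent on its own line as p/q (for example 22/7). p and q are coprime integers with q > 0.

32/1
385/12
5807/181
11999/374
605757/18881
21819251/680090
10256853242/319698569
51546702979/1606672806
113350259200/3533044181
1411749813379/44003202978
41054094847191/1279625930543

APPEND 32: p_0 = 32·1 + 0 = 32, q_0 = 32·0 + 1 = 1 → 32/1
APPEND 12: p_1 = 12·32 + 1 = 385, q_1 = 12·1 + 0 = 12 → 385/12
APPEND 15: p_2 = 15·385 + 32 = 5807, q_2 = 15·12 + 1 = 181 → 5807/181
APPEND 2: p_3 = 2·5807 + 385 = 11999, q_3 = 2·181 + 12 = 374 → 11999/374
APPEND 50: p_4 = 50·11999 + 5807 = 605757, q_4 = 50·374 + 181 = 18881 → 605757/18881
APPEND 36: p_5 = 36·605757 + 11999 = 21819251, q_5 = 36·18881 + 374 = 680090 → 21819251/680090
APPEND 12: p_6 = 12·21819251 + 605757 = 262436769, q_6 = 12·680090 + 18881 = 8179961 → 262436769/8179961
APPEND 39: p_7 = 39·262436769 + 21819251 = 10256853242, q_7 = 39·8179961 + 680090 = 319698569 → 10256853242/319698569
APPEND 5: p_8 = 5·10256853242 + 262436769 = 51546702979, q_8 = 5·319698569 + 8179961 = 1606672806 → 51546702979/1606672806
APPEND 2: p_9 = 2·51546702979 + 10256853242 = 113350259200, q_9 = 2·1606672806 + 319698569 = 3533044181 → 113350259200/3533044181
APPEND 12: p_10 = 12·113350259200 + 51546702979 = 1411749813379, q_10 = 12·3533044181 + 1606672806 = 44003202978 → 1411749813379/44003202978
APPEND 29: p_11 = 29·1411749813379 + 113350259200 = 41054094847191, q_11 = 29·44003202978 + 3533044181 = 1279625930543 → 41054094847191/1279625930543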